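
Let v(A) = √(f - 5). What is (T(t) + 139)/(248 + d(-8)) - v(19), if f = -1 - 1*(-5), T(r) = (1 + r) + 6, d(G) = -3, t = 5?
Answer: 151/245 - I ≈ 0.61633 - 1.0*I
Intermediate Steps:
T(r) = 7 + r
f = 4 (f = -1 + 5 = 4)
v(A) = I (v(A) = √(4 - 5) = √(-1) = I)
(T(t) + 139)/(248 + d(-8)) - v(19) = ((7 + 5) + 139)/(248 - 3) - I = (12 + 139)/245 - I = 151*(1/245) - I = 151/245 - I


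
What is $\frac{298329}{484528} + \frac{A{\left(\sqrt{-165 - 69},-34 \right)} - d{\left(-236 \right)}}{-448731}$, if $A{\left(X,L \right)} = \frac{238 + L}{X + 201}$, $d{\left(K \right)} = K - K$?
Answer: $\frac{604418451793417}{981663643865520} + \frac{68 i \sqrt{26}}{2026020465} \approx 0.61571 + 1.7114 \cdot 10^{-7} i$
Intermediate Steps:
$d{\left(K \right)} = 0$
$A{\left(X,L \right)} = \frac{238 + L}{201 + X}$
$\frac{298329}{484528} + \frac{A{\left(\sqrt{-165 - 69},-34 \right)} - d{\left(-236 \right)}}{-448731} = \frac{298329}{484528} + \frac{\frac{238 - 34}{201 + \sqrt{-165 - 69}} - 0}{-448731} = 298329 \cdot \frac{1}{484528} + \left(\frac{1}{201 + \sqrt{-234}} \cdot 204 + 0\right) \left(- \frac{1}{448731}\right) = \frac{298329}{484528} + \left(\frac{1}{201 + 3 i \sqrt{26}} \cdot 204 + 0\right) \left(- \frac{1}{448731}\right) = \frac{298329}{484528} + \left(\frac{204}{201 + 3 i \sqrt{26}} + 0\right) \left(- \frac{1}{448731}\right) = \frac{298329}{484528} + \frac{204}{201 + 3 i \sqrt{26}} \left(- \frac{1}{448731}\right) = \frac{298329}{484528} - \frac{68}{149577 \left(201 + 3 i \sqrt{26}\right)}$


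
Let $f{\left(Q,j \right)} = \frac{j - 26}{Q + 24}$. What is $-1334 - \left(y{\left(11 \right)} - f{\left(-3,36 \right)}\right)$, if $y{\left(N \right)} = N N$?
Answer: $- \frac{30545}{21} \approx -1454.5$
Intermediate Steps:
$y{\left(N \right)} = N^{2}$
$f{\left(Q,j \right)} = \frac{-26 + j}{24 + Q}$
$-1334 - \left(y{\left(11 \right)} - f{\left(-3,36 \right)}\right) = -1334 - \left(11^{2} - \frac{-26 + 36}{24 - 3}\right) = -1334 - \left(121 - \frac{1}{21} \cdot 10\right) = -1334 - \left(121 - \frac{10}{21}\right) = -1334 - \frac{2531}{21} = - \frac{30545}{21}$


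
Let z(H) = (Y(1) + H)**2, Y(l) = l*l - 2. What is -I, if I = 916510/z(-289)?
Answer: -91651/8410 ≈ -10.898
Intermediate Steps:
Y(l) = -2 + l**2 (Y(l) = l**2 - 2 = -2 + l**2)
z(H) = (-1 + H)**2 (z(H) = ((-2 + 1**2) + H)**2 = ((-2 + 1) + H)**2 = (-1 + H)**2)
I = 91651/8410 (I = 916510/((-1 - 289)**2) = 916510/((-290)**2) = 916510/84100 = 916510*(1/84100) = 91651/8410 ≈ 10.898)
-I = -1*91651/8410 = -91651/8410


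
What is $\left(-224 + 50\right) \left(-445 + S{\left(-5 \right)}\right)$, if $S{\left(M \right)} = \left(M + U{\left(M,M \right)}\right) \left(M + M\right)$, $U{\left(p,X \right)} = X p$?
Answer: $112230$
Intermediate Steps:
$S{\left(M \right)} = 2 M \left(M + M^{2}\right)$ ($S{\left(M \right)} = \left(M + M M\right) \left(M + M\right) = \left(M + M^{2}\right) 2 M = 2 M \left(M + M^{2}\right)$)
$\left(-224 + 50\right) \left(-445 + S{\left(-5 \right)}\right) = \left(-224 + 50\right) \left(-445 + 2 \left(-5\right)^{2} \left(1 - 5\right)\right) = - 174 \left(-445 + 2 \cdot 25 \left(-4\right)\right) = - 174 \left(-445 - 200\right) = \left(-174\right) \left(-645\right) = 112230$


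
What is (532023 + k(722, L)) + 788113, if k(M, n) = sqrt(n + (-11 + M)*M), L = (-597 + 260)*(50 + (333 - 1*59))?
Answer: 1320136 + 3*sqrt(44906) ≈ 1.3208e+6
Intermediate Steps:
L = -109188 (L = -337*(50 + (333 - 59)) = -337*(50 + 274) = -337*324 = -109188)
k(M, n) = sqrt(n + M*(-11 + M))
(532023 + k(722, L)) + 788113 = (532023 + sqrt(-109188 + 722**2 - 11*722)) + 788113 = (532023 + sqrt(-109188 + 521284 - 7942)) + 788113 = (532023 + sqrt(404154)) + 788113 = (532023 + 3*sqrt(44906)) + 788113 = 1320136 + 3*sqrt(44906)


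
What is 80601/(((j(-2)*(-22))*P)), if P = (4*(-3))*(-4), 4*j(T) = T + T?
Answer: 26867/352 ≈ 76.327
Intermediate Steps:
j(T) = T/2 (j(T) = (T + T)/4 = (2*T)/4 = T/2)
P = 48 (P = -12*(-4) = 48)
80601/(((j(-2)*(-22))*P)) = 80601/(((((½)*(-2))*(-22))*48)) = 80601/((-1*(-22)*48)) = 80601/((22*48)) = 80601/1056 = 80601*(1/1056) = 26867/352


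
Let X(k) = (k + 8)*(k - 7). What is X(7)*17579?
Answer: 0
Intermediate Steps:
X(k) = (-7 + k)*(8 + k) (X(k) = (8 + k)*(-7 + k) = (-7 + k)*(8 + k))
X(7)*17579 = (-56 + 7 + 7**2)*17579 = (-56 + 7 + 49)*17579 = 0*17579 = 0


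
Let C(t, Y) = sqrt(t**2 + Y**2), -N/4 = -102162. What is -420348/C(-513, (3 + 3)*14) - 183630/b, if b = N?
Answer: -30605/68108 - 140116*sqrt(1201)/6005 ≈ -809.07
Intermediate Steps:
N = 408648 (N = -4*(-102162) = 408648)
b = 408648
C(t, Y) = sqrt(Y**2 + t**2)
-420348/C(-513, (3 + 3)*14) - 183630/b = -420348/sqrt(((3 + 3)*14)**2 + (-513)**2) - 183630/408648 = -420348/sqrt((6*14)**2 + 263169) - 183630*1/408648 = -420348/sqrt(84**2 + 263169) - 30605/68108 = -420348/sqrt(7056 + 263169) - 30605/68108 = -420348*sqrt(1201)/18015 - 30605/68108 = -140116*sqrt(1201)/6005 - 30605/68108 = -30605/68108 - 140116*sqrt(1201)/6005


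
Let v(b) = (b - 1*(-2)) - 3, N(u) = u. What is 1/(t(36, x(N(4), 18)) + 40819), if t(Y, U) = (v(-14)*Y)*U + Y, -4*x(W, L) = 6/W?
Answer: 2/82115 ≈ 2.4356e-5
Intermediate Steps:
x(W, L) = -3/(2*W)
v(b) = -1 + b (v(b) = (b + 2) - 3 = (2 + b) - 3 = -1 + b)
t(Y, U) = Y - 15*U*Y (t(Y, U) = ((-1 - 14)*Y)*U + Y = (-15*Y)*U + Y = -15*U*Y + Y = Y - 15*U*Y)
1/(t(36, x(N(4), 18)) + 40819) = 1/(36*(1 - (-45)/(2*4)) + 40819) = 1/(36*(1 - 15*(-3/8)) + 40819) = 1/(36*(1 + 45/8) + 40819) = 1/(36*(53/8) + 40819) = 1/(477/2 + 40819) = 1/(82115/2) = 2/82115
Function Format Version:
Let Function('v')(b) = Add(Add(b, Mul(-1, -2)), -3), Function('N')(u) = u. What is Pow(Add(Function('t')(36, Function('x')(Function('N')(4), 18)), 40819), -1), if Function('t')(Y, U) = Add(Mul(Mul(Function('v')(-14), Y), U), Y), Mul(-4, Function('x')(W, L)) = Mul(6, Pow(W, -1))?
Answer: Rational(2, 82115) ≈ 2.4356e-5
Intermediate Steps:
Function('x')(W, L) = Mul(Rational(-3, 2), Pow(W, -1)) (Function('x')(W, L) = Mul(Rational(-1, 4), Mul(6, Pow(W, -1))) = Mul(Rational(-3, 2), Pow(W, -1)))
Function('v')(b) = Add(-1, b) (Function('v')(b) = Add(Add(b, 2), -3) = Add(Add(2, b), -3) = Add(-1, b))
Function('t')(Y, U) = Add(Y, Mul(-15, U, Y)) (Function('t')(Y, U) = Add(Mul(Mul(Add(-1, -14), Y), U), Y) = Add(Mul(Mul(-15, Y), U), Y) = Add(Mul(-15, U, Y), Y) = Add(Y, Mul(-15, U, Y)))
Pow(Add(Function('t')(36, Function('x')(Function('N')(4), 18)), 40819), -1) = Pow(Add(Mul(36, Add(1, Mul(-15, Mul(Rational(-3, 2), Pow(4, -1))))), 40819), -1) = Pow(Add(Mul(36, Add(1, Mul(-15, Mul(Rational(-3, 2), Rational(1, 4))))), 40819), -1) = Pow(Add(Mul(36, Add(1, Mul(-15, Rational(-3, 8)))), 40819), -1) = Pow(Add(Mul(36, Add(1, Rational(45, 8))), 40819), -1) = Pow(Add(Mul(36, Rational(53, 8)), 40819), -1) = Pow(Add(Rational(477, 2), 40819), -1) = Pow(Rational(82115, 2), -1) = Rational(2, 82115)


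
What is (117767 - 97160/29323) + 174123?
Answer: 1222713330/4189 ≈ 2.9189e+5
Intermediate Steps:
(117767 - 97160/29323) + 174123 = (117767 - 97160*1/29323) + 174123 = (117767 - 13880/4189) + 174123 = 493312083/4189 + 174123 = 1222713330/4189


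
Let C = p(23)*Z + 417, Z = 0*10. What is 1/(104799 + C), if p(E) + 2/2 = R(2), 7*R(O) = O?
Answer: 1/105216 ≈ 9.5043e-6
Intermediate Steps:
R(O) = O/7
p(E) = -5/7 (p(E) = -1 + (1/7)*2 = -1 + 2/7 = -5/7)
Z = 0
C = 417 (C = -5/7*0 + 417 = 0 + 417 = 417)
1/(104799 + C) = 1/(104799 + 417) = 1/105216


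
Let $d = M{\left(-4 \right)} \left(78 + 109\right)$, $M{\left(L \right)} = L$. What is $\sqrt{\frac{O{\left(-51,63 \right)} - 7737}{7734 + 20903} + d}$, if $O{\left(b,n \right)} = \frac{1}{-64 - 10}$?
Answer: $\frac{i \sqrt{3360291194708294}}{2119138} \approx 27.355 i$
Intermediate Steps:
$O{\left(b,n \right)} = - \frac{1}{74}$ ($O{\left(b,n \right)} = \frac{1}{-64 - 10} = \frac{1}{-74} = - \frac{1}{74}$)
$d = -748$ ($d = - 4 \left(78 + 109\right) = \left(-4\right) 187 = -748$)
$\sqrt{\frac{O{\left(-51,63 \right)} - 7737}{7734 + 20903} + d} = \sqrt{\frac{- \frac{1}{74} - 7737}{7734 + 20903} - 748} = \sqrt{- \frac{572539}{74 \cdot 28637} - 748} = \sqrt{\left(- \frac{572539}{74}\right) \frac{1}{28637} - 748} = \sqrt{- \frac{572539}{2119138} - 748} = \sqrt{- \frac{1585687763}{2119138}} = \frac{i \sqrt{3360291194708294}}{2119138}$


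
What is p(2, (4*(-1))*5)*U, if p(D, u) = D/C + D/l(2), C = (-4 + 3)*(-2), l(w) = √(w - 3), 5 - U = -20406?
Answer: 20411 - 40822*I ≈ 20411.0 - 40822.0*I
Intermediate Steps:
U = 20411 (U = 5 - 1*(-20406) = 5 + 20406 = 20411)
l(w) = √(-3 + w)
C = 2 (C = -1*(-2) = 2)
p(D, u) = D/2 - I*D (p(D, u) = D/2 + D/(√(-3 + 2)) = D*(½) + D/(√(-1)) = D/2 + D/I = D/2 + D*(-I) = D/2 - I*D)
p(2, (4*(-1))*5)*U = (2*(½ - I))*20411 = (1 - 2*I)*20411 = 20411 - 40822*I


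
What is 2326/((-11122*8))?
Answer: -1163/44488 ≈ -0.026142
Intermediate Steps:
2326/((-11122*8)) = 2326/((-1*88976)) = 2326/(-88976) = 2326*(-1/88976) = -1163/44488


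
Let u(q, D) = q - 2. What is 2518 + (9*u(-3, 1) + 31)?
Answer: 2504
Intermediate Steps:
u(q, D) = -2 + q
2518 + (9*u(-3, 1) + 31) = 2518 + (9*(-2 - 3) + 31) = 2518 + (9*(-5) + 31) = 2518 + (-45 + 31) = 2518 - 14 = 2504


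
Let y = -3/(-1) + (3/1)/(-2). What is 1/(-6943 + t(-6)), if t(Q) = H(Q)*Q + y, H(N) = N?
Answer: -2/13811 ≈ -0.00014481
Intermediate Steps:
y = 3/2 (y = -3*(-1) + (3*1)*(-½) = 3 + 3*(-½) = 3 - 3/2 = 3/2 ≈ 1.5000)
t(Q) = 3/2 + Q² (t(Q) = Q*Q + 3/2 = Q² + 3/2 = 3/2 + Q²)
1/(-6943 + t(-6)) = 1/(-6943 + (3/2 + (-6)²)) = 1/(-6943 + (3/2 + 36)) = 1/(-6943 + 75/2) = 1/(-13811/2) = -2/13811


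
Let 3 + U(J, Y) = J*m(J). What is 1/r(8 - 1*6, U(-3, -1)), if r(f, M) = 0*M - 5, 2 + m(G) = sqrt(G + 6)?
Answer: -1/5 ≈ -0.20000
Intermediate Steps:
m(G) = -2 + sqrt(6 + G) (m(G) = -2 + sqrt(G + 6) = -2 + sqrt(6 + G))
U(J, Y) = -3 + J*(-2 + sqrt(6 + J))
r(f, M) = -5 (r(f, M) = 0 - 5 = -5)
1/r(8 - 1*6, U(-3, -1)) = 1/(-5) = -1/5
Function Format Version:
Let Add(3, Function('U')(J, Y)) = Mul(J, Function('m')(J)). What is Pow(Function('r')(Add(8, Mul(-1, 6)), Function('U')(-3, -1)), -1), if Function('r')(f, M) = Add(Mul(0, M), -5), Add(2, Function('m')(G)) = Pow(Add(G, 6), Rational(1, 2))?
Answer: Rational(-1, 5) ≈ -0.20000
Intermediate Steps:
Function('m')(G) = Add(-2, Pow(Add(6, G), Rational(1, 2))) (Function('m')(G) = Add(-2, Pow(Add(G, 6), Rational(1, 2))) = Add(-2, Pow(Add(6, G), Rational(1, 2))))
Function('U')(J, Y) = Add(-3, Mul(J, Add(-2, Pow(Add(6, J), Rational(1, 2)))))
Function('r')(f, M) = -5 (Function('r')(f, M) = Add(0, -5) = -5)
Pow(Function('r')(Add(8, Mul(-1, 6)), Function('U')(-3, -1)), -1) = Pow(-5, -1) = Rational(-1, 5)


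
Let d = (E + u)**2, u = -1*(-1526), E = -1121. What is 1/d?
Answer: 1/164025 ≈ 6.0966e-6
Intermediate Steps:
u = 1526
d = 164025 (d = (-1121 + 1526)**2 = 405**2 = 164025)
1/d = 1/164025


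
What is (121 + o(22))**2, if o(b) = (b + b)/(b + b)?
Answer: 14884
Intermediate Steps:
o(b) = 1 (o(b) = (2*b)/((2*b)) = (2*b)*(1/(2*b)) = 1)
(121 + o(22))**2 = (121 + 1)**2 = 122**2 = 14884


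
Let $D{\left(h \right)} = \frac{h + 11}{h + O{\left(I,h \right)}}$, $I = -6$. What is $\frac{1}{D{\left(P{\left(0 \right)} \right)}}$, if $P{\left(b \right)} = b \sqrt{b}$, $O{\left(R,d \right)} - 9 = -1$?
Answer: $\frac{8}{11} \approx 0.72727$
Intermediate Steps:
$O{\left(R,d \right)} = 8$ ($O{\left(R,d \right)} = 9 - 1 = 8$)
$P{\left(b \right)} = b^{\frac{3}{2}}$
$D{\left(h \right)} = \frac{11 + h}{8 + h}$ ($D{\left(h \right)} = \frac{h + 11}{h + 8} = \frac{11 + h}{8 + h}$)
$\frac{1}{D{\left(P{\left(0 \right)} \right)}} = \frac{1}{\frac{1}{8 + 0^{\frac{3}{2}}} \left(11 + 0^{\frac{3}{2}}\right)} = \frac{1}{\frac{1}{8 + 0} \left(11 + 0\right)} = \frac{1}{\frac{1}{8} \cdot 11} = \frac{1}{\frac{11}{8}} = \frac{8}{11}$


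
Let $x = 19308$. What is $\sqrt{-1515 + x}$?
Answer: $3 \sqrt{1977} \approx 133.39$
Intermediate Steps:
$\sqrt{-1515 + x} = \sqrt{-1515 + 19308} = \sqrt{17793} = 3 \sqrt{1977}$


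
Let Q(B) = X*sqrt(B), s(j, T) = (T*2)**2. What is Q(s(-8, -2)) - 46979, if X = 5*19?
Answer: -46599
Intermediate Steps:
s(j, T) = 4*T**2 (s(j, T) = (2*T)**2 = 4*T**2)
X = 95
Q(B) = 95*sqrt(B)
Q(s(-8, -2)) - 46979 = 95*sqrt(4*(-2)**2) - 46979 = 95*sqrt(4*4) - 46979 = 95*sqrt(16) - 46979 = 95*4 - 46979 = 380 - 46979 = -46599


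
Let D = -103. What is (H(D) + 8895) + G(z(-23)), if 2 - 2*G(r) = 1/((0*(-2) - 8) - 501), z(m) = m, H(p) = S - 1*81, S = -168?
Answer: 8802647/1018 ≈ 8647.0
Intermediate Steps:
H(p) = -249 (H(p) = -168 - 1*81 = -168 - 81 = -249)
G(r) = 1019/1018 (G(r) = 1 - 1/(2*((0*(-2) - 8) - 501)) = 1 - 1/(2*((0 - 8) - 501)) = 1 - 1/(2*(-8 - 501)) = 1 - ½/(-509) = 1 - ½*(-1/509) = 1 + 1/1018 = 1019/1018)
(H(D) + 8895) + G(z(-23)) = (-249 + 8895) + 1019/1018 = 8646 + 1019/1018 = 8802647/1018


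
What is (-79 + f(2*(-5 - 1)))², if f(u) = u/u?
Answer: 6084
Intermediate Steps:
f(u) = 1
(-79 + f(2*(-5 - 1)))² = (-79 + 1)² = (-78)² = 6084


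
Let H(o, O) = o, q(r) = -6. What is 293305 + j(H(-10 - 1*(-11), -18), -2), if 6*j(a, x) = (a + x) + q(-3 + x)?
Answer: 1759823/6 ≈ 2.9330e+5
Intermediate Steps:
j(a, x) = -1 + a/6 + x/6 (j(a, x) = ((a + x) - 6)/6 = (-6 + a + x)/6 = -1 + a/6 + x/6)
293305 + j(H(-10 - 1*(-11), -18), -2) = 293305 + (-1 + (-10 - 1*(-11))/6 + (⅙)*(-2)) = 293305 + (-1 + (-10 + 11)/6 - ⅓) = 293305 + (-1 + (⅙)*1 - ⅓) = 293305 + (-1 + ⅙ - ⅓) = 293305 - 7/6 = 1759823/6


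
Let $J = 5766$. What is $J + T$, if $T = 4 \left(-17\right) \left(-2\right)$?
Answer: $5902$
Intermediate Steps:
$T = 136$ ($T = \left(-68\right) \left(-2\right) = 136$)
$J + T = 5766 + 136 = 5902$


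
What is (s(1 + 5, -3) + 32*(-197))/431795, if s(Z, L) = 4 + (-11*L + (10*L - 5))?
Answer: -6302/431795 ≈ -0.014595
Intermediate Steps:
s(Z, L) = -1 - L (s(Z, L) = 4 + (-11*L + (-5 + 10*L)) = 4 + (-5 - L) = -1 - L)
(s(1 + 5, -3) + 32*(-197))/431795 = ((-1 - 1*(-3)) + 32*(-197))/431795 = ((-1 + 3) - 6304)*(1/431795) = (2 - 6304)*(1/431795) = -6302*1/431795 = -6302/431795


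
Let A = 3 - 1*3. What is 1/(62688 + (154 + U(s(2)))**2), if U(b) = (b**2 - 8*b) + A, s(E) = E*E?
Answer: 1/81732 ≈ 1.2235e-5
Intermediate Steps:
s(E) = E**2
A = 0 (A = 3 - 3 = 0)
U(b) = b**2 - 8*b (U(b) = (b**2 - 8*b) + 0 = b**2 - 8*b)
1/(62688 + (154 + U(s(2)))**2) = 1/(62688 + (154 + 2**2*(-8 + 2**2))**2) = 1/(62688 + (154 + 4*(-8 + 4))**2) = 1/(62688 + (154 + 4*(-4))**2) = 1/(62688 + (154 - 16)**2) = 1/(62688 + 138**2) = 1/(62688 + 19044) = 1/81732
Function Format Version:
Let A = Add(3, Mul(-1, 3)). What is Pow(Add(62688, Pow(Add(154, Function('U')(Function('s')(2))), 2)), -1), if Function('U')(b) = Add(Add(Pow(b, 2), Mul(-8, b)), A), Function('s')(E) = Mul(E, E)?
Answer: Rational(1, 81732) ≈ 1.2235e-5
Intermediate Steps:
Function('s')(E) = Pow(E, 2)
A = 0 (A = Add(3, -3) = 0)
Function('U')(b) = Add(Pow(b, 2), Mul(-8, b)) (Function('U')(b) = Add(Add(Pow(b, 2), Mul(-8, b)), 0) = Add(Pow(b, 2), Mul(-8, b)))
Pow(Add(62688, Pow(Add(154, Function('U')(Function('s')(2))), 2)), -1) = Pow(Add(62688, Pow(Add(154, Mul(Pow(2, 2), Add(-8, Pow(2, 2)))), 2)), -1) = Pow(Add(62688, Pow(Add(154, Mul(4, Add(-8, 4))), 2)), -1) = Pow(Add(62688, Pow(Add(154, Mul(4, -4)), 2)), -1) = Pow(Add(62688, Pow(Add(154, -16), 2)), -1) = Pow(Add(62688, Pow(138, 2)), -1) = Pow(Add(62688, 19044), -1) = Pow(81732, -1) = Rational(1, 81732)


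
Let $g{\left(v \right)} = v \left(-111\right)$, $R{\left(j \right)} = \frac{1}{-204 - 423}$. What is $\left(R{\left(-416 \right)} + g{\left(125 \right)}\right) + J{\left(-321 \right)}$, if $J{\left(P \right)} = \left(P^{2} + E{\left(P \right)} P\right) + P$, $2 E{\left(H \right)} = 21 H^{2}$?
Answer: $- \frac{435402400259}{1254} \approx -3.4721 \cdot 10^{8}$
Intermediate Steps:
$R{\left(j \right)} = - \frac{1}{627}$ ($R{\left(j \right)} = \frac{1}{-627} = - \frac{1}{627}$)
$E{\left(H \right)} = \frac{21 H^{2}}{2}$
$g{\left(v \right)} = - 111 v$
$J{\left(P \right)} = P + P^{2} + \frac{21 P^{3}}{2}$ ($J{\left(P \right)} = \left(P^{2} + \frac{21 P^{2}}{2} P\right) + P = \left(P^{2} + \frac{21 P^{3}}{2}\right) + P = P + P^{2} + \frac{21 P^{3}}{2}$)
$\left(R{\left(-416 \right)} + g{\left(125 \right)}\right) + J{\left(-321 \right)} = \left(- \frac{1}{627} - 13875\right) - 321 \left(1 - 321 + \frac{21 \left(-321\right)^{2}}{2}\right) = \left(- \frac{1}{627} - 13875\right) - 321 \left(1 - 321 + \frac{21}{2} \cdot 103041\right) = - \frac{8699626}{627} - 321 \left(1 - 321 + \frac{2163861}{2}\right) = - \frac{8699626}{627} - \frac{694393941}{2} = - \frac{435402400259}{1254}$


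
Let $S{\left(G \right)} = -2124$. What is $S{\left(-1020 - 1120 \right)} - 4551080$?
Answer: $-4553204$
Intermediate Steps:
$S{\left(-1020 - 1120 \right)} - 4551080 = -2124 - 4551080 = -4553204$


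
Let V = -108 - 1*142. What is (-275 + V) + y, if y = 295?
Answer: -230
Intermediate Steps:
V = -250 (V = -108 - 142 = -250)
(-275 + V) + y = (-275 - 250) + 295 = -525 + 295 = -230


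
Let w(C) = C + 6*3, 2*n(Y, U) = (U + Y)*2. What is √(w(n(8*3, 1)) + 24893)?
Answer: 2*√6234 ≈ 157.91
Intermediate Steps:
n(Y, U) = U + Y (n(Y, U) = ((U + Y)*2)/2 = (2*U + 2*Y)/2 = U + Y)
w(C) = 18 + C (w(C) = C + 18 = 18 + C)
√(w(n(8*3, 1)) + 24893) = √((18 + (1 + 8*3)) + 24893) = √((18 + (1 + 24)) + 24893) = √((18 + 25) + 24893) = √(43 + 24893) = √24936 = 2*√6234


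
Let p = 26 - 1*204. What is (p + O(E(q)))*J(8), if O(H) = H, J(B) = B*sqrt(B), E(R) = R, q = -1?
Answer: -2864*sqrt(2) ≈ -4050.3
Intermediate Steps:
J(B) = B**(3/2)
p = -178 (p = 26 - 204 = -178)
(p + O(E(q)))*J(8) = (-178 - 1)*8**(3/2) = -2864*sqrt(2)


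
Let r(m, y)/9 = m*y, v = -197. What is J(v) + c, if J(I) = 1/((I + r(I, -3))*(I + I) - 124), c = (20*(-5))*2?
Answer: -403638401/2018192 ≈ -200.00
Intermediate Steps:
r(m, y) = 9*m*y (r(m, y) = 9*(m*y) = 9*m*y)
c = -200 (c = -100*2 = -200)
J(I) = 1/(-124 - 52*I**2) (J(I) = 1/((I + 9*I*(-3))*(I + I) - 124) = 1/((I - 27*I)*(2*I) - 124) = 1/((-26*I)*(2*I) - 124) = 1/(-52*I**2 - 124) = 1/(-124 - 52*I**2))
J(v) + c = 1/(4*(-31 - 13*(-197)**2)) - 200 = 1/(4*(-31 - 13*38809)) - 200 = 1/(4*(-31 - 504517)) - 200 = (1/4)/(-504548) - 200 = (1/4)*(-1/504548) - 200 = -1/2018192 - 200 = -403638401/2018192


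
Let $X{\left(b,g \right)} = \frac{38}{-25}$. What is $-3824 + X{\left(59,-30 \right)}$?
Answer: $- \frac{95638}{25} \approx -3825.5$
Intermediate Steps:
$X{\left(b,g \right)} = - \frac{38}{25}$ ($X{\left(b,g \right)} = 38 \left(- \frac{1}{25}\right) = - \frac{38}{25}$)
$-3824 + X{\left(59,-30 \right)} = -3824 - \frac{38}{25} = - \frac{95638}{25}$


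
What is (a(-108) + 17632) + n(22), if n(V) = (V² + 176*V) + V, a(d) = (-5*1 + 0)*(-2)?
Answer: 22020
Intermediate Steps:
a(d) = 10 (a(d) = (-5 + 0)*(-2) = -5*(-2) = 10)
n(V) = V² + 177*V
(a(-108) + 17632) + n(22) = (10 + 17632) + 22*(177 + 22) = 17642 + 22*199 = 17642 + 4378 = 22020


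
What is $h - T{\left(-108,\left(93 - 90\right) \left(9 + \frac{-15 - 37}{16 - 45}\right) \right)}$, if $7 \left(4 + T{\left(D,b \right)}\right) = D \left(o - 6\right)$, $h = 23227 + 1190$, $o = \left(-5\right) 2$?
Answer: $\frac{169219}{7} \approx 24174.0$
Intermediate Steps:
$o = -10$
$h = 24417$
$T{\left(D,b \right)} = -4 - \frac{16 D}{7}$ ($T{\left(D,b \right)} = -4 + \frac{D \left(-10 - 6\right)}{7} = -4 + \frac{D \left(-16\right)}{7} = -4 + \frac{\left(-16\right) D}{7} = -4 - \frac{16 D}{7}$)
$h - T{\left(-108,\left(93 - 90\right) \left(9 + \frac{-15 - 37}{16 - 45}\right) \right)} = 24417 - \left(-4 - - \frac{1728}{7}\right) = 24417 - \left(-4 + \frac{1728}{7}\right) = 24417 - \frac{1700}{7} = \frac{169219}{7}$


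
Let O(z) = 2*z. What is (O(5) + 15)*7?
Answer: 175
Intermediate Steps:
(O(5) + 15)*7 = (2*5 + 15)*7 = (10 + 15)*7 = 25*7 = 175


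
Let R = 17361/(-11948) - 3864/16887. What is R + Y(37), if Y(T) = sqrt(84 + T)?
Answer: 626694119/67255292 ≈ 9.3181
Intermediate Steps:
R = -113114093/67255292 (R = 17361*(-1/11948) - 3864*1/16887 = -17361/11948 - 1288/5629 = -113114093/67255292 ≈ -1.6819)
R + Y(37) = -113114093/67255292 + sqrt(84 + 37) = -113114093/67255292 + sqrt(121) = -113114093/67255292 + 11 = 626694119/67255292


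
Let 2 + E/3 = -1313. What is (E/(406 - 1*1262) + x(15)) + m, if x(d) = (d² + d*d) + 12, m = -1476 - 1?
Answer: -864895/856 ≈ -1010.4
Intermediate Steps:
E = -3945 (E = -6 + 3*(-1313) = -6 - 3939 = -3945)
m = -1477
x(d) = 12 + 2*d² (x(d) = (d² + d²) + 12 = 2*d² + 12 = 12 + 2*d²)
(E/(406 - 1*1262) + x(15)) + m = (-3945/(406 - 1*1262) + (12 + 2*15²)) - 1477 = (-3945/(406 - 1262) + (12 + 2*225)) - 1477 = (-3945/(-856) + (12 + 450)) - 1477 = (-3945*(-1/856) + 462) - 1477 = (3945/856 + 462) - 1477 = 399417/856 - 1477 = -864895/856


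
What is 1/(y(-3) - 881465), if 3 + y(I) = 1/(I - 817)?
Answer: -820/722803761 ≈ -1.1345e-6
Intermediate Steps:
y(I) = -3 + 1/(-817 + I) (y(I) = -3 + 1/(I - 817) = -3 + 1/(-817 + I))
1/(y(-3) - 881465) = 1/((2452 - 3*(-3))/(-817 - 3) - 881465) = 1/((2452 + 9)/(-820) - 881465) = 1/(-1/820*2461 - 881465) = 1/(-2461/820 - 881465) = 1/(-722803761/820) = -820/722803761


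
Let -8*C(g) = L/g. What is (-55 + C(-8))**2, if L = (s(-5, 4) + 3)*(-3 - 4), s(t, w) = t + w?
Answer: 3122289/1024 ≈ 3049.1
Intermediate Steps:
L = -14 (L = ((-5 + 4) + 3)*(-3 - 4) = (-1 + 3)*(-7) = 2*(-7) = -14)
C(g) = 7/(4*g) (C(g) = -(-7)/(4*g) = 7/(4*g))
(-55 + C(-8))**2 = (-55 + (7/4)/(-8))**2 = (-55 + (7/4)*(-1/8))**2 = (-55 - 7/32)**2 = (-1767/32)**2 = 3122289/1024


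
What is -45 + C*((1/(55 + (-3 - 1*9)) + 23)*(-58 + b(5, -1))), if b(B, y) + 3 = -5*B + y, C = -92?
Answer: 7922025/43 ≈ 1.8423e+5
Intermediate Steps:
b(B, y) = -3 + y - 5*B (b(B, y) = -3 + (-5*B + y) = -3 + (y - 5*B) = -3 + y - 5*B)
-45 + C*((1/(55 + (-3 - 1*9)) + 23)*(-58 + b(5, -1))) = -45 - 92*(1/(55 + (-3 - 1*9)) + 23)*(-58 + (-3 - 1 - 5*5)) = -45 - 92*(1/(55 + (-3 - 9)) + 23)*(-58 + (-3 - 1 - 25)) = -45 - 92*(1/(55 - 12) + 23)*(-58 - 29) = -45 - 92*(1/43 + 23)*(-87) = -45 - 91080*(-87)/43 = -45 - 92*(-86130/43) = -45 + 7923960/43 = 7922025/43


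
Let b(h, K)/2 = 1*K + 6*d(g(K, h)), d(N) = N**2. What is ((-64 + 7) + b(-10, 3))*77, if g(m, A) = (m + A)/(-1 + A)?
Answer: -39081/11 ≈ -3552.8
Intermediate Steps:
g(m, A) = (A + m)/(-1 + A)
b(h, K) = 2*K + 12*(K + h)**2/(-1 + h)**2 (b(h, K) = 2*(1*K + 6*((h + K)/(-1 + h))**2) = 2*(K + 6*((K + h)/(-1 + h))**2) = 2*(K + 6*((K + h)**2/(-1 + h)**2)) = 2*(K + 6*(K + h)**2/(-1 + h)**2) = 2*K + 12*(K + h)**2/(-1 + h)**2)
((-64 + 7) + b(-10, 3))*77 = ((-64 + 7) + (2*3 + 12*(3 - 10)**2/(-1 - 10)**2))*77 = (-57 + (6 + 12*(-7)**2/(-11)**2))*77 = (-57 + (6 + 12*(1/121)*49))*77 = (-57 + (6 + 588/121))*77 = (-57 + 1314/121)*77 = -5583/121*77 = -39081/11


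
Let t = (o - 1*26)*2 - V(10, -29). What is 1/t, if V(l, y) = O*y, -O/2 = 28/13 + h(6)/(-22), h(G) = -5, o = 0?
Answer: -143/27185 ≈ -0.0052603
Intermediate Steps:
O = -681/143 (O = -2*(28/13 - 5/(-22)) = -2*(28*(1/13) - 5*(-1/22)) = -2*(28/13 + 5/22) = -2*681/286 = -681/143 ≈ -4.7622)
V(l, y) = -681*y/143
t = -27185/143 (t = (0 - 1*26)*2 - (-681)*(-29)/143 = (0 - 26)*2 - 1*19749/143 = -26*2 - 19749/143 = -52 - 19749/143 = -27185/143 ≈ -190.10)
1/t = 1/(-27185/143) = -143/27185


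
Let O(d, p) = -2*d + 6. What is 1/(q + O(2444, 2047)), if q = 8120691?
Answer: 1/8115809 ≈ 1.2322e-7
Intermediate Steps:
O(d, p) = 6 - 2*d
1/(q + O(2444, 2047)) = 1/(8120691 + (6 - 2*2444)) = 1/(8120691 + (6 - 4888)) = 1/(8120691 - 4882) = 1/8115809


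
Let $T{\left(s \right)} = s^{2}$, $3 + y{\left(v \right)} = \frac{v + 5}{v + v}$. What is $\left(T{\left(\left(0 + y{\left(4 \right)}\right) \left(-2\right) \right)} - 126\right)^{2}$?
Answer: $\frac{3207681}{256} \approx 12530.0$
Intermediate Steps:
$y{\left(v \right)} = -3 + \frac{5 + v}{2 v}$ ($y{\left(v \right)} = -3 + \frac{v + 5}{v + v} = -3 + \frac{5 + v}{2 v}$)
$\left(T{\left(\left(0 + y{\left(4 \right)}\right) \left(-2\right) \right)} - 126\right)^{2} = \left(\left(\left(0 + \frac{5 \left(1 - 4\right)}{2 \cdot 4}\right) \left(-2\right)\right)^{2} - 126\right)^{2} = \left(\left(\left(0 + \frac{5}{2} \cdot \frac{1}{4} \left(1 - 4\right)\right) \left(-2\right)\right)^{2} - 126\right)^{2} = \left(\left(\left(0 + \frac{5}{2} \cdot \frac{1}{4} \left(-3\right)\right) \left(-2\right)\right)^{2} - 126\right)^{2} = \left(\left(\left(0 - \frac{15}{8}\right) \left(-2\right)\right)^{2} - 126\right)^{2} = \left(\left(\left(- \frac{15}{8}\right) \left(-2\right)\right)^{2} - 126\right)^{2} = \left(\left(\frac{15}{4}\right)^{2} - 126\right)^{2} = \left(\frac{225}{16} - 126\right)^{2} = \left(- \frac{1791}{16}\right)^{2} = \frac{3207681}{256}$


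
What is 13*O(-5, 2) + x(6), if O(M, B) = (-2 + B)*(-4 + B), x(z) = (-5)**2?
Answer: 25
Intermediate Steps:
x(z) = 25
O(M, B) = (-4 + B)*(-2 + B)
13*O(-5, 2) + x(6) = 13*(8 + 2**2 - 6*2) + 25 = 13*(8 + 4 - 12) + 25 = 13*0 + 25 = 0 + 25 = 25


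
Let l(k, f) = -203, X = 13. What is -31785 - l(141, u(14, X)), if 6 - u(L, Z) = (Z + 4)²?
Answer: -31582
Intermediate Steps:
u(L, Z) = 6 - (4 + Z)² (u(L, Z) = 6 - (Z + 4)² = 6 - (4 + Z)²)
-31785 - l(141, u(14, X)) = -31785 - 1*(-203) = -31785 + 203 = -31582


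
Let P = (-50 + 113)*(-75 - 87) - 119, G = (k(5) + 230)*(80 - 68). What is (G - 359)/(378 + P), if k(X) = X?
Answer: -2461/9947 ≈ -0.24741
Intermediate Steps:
G = 2820 (G = (5 + 230)*(80 - 68) = 235*12 = 2820)
P = -10325 (P = 63*(-162) - 119 = -10206 - 119 = -10325)
(G - 359)/(378 + P) = (2820 - 359)/(378 - 10325) = 2461/(-9947) = 2461*(-1/9947) = -2461/9947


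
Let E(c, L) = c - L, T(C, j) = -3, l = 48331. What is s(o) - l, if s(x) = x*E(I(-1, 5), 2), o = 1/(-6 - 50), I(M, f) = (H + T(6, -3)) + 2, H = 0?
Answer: -2706533/56 ≈ -48331.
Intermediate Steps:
I(M, f) = -1 (I(M, f) = (0 - 3) + 2 = -3 + 2 = -1)
o = -1/56 (o = 1/(-56) = -1/56 ≈ -0.017857)
s(x) = -3*x (s(x) = x*(-1 - 1*2) = x*(-1 - 2) = x*(-3) = -3*x)
s(o) - l = -3*(-1/56) - 1*48331 = 3/56 - 48331 = -2706533/56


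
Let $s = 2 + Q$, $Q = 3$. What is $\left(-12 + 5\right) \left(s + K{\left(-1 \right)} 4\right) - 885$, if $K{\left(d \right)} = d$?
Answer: $-892$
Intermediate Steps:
$s = 5$ ($s = 2 + 3 = 5$)
$\left(-12 + 5\right) \left(s + K{\left(-1 \right)} 4\right) - 885 = \left(-12 + 5\right) \left(5 - 4\right) - 885 = - 7 \left(5 - 4\right) - 885 = \left(-7\right) 1 - 885 = -7 - 885 = -892$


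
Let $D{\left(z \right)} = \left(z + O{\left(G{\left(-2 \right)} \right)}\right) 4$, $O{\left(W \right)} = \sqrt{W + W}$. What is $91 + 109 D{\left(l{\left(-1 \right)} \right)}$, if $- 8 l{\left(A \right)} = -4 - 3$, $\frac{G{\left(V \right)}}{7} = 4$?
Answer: $\frac{945}{2} + 872 \sqrt{14} \approx 3735.2$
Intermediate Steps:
$G{\left(V \right)} = 28$ ($G{\left(V \right)} = 7 \cdot 4 = 28$)
$O{\left(W \right)} = \sqrt{2} \sqrt{W}$ ($O{\left(W \right)} = \sqrt{2 W} = \sqrt{2} \sqrt{W}$)
$l{\left(A \right)} = \frac{7}{8}$ ($l{\left(A \right)} = - \frac{-4 - 3}{8} = \left(- \frac{1}{8}\right) \left(-7\right) = \frac{7}{8}$)
$D{\left(z \right)} = 4 z + 8 \sqrt{14}$ ($D{\left(z \right)} = \left(z + \sqrt{2} \sqrt{28}\right) 4 = \left(z + \sqrt{2} \cdot 2 \sqrt{7}\right) 4 = \left(z + 2 \sqrt{14}\right) 4 = 4 z + 8 \sqrt{14}$)
$91 + 109 D{\left(l{\left(-1 \right)} \right)} = 91 + 109 \left(4 \cdot \frac{7}{8} + 8 \sqrt{14}\right) = 91 + 109 \left(\frac{7}{2} + 8 \sqrt{14}\right) = 91 + \left(\frac{763}{2} + 872 \sqrt{14}\right) = \frac{945}{2} + 872 \sqrt{14}$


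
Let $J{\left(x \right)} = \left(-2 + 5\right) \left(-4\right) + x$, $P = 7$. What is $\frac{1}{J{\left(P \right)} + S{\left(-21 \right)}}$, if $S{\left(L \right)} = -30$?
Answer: $- \frac{1}{35} \approx -0.028571$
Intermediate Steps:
$J{\left(x \right)} = -12 + x$ ($J{\left(x \right)} = 3 \left(-4\right) + x = -12 + x$)
$\frac{1}{J{\left(P \right)} + S{\left(-21 \right)}} = \frac{1}{\left(-12 + 7\right) - 30} = \frac{1}{-5 - 30} = \frac{1}{-35} = - \frac{1}{35}$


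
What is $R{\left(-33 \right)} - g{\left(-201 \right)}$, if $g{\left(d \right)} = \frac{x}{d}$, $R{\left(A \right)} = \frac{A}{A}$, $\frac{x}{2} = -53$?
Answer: $\frac{95}{201} \approx 0.47264$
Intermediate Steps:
$x = -106$ ($x = 2 \left(-53\right) = -106$)
$R{\left(A \right)} = 1$
$g{\left(d \right)} = - \frac{106}{d}$
$R{\left(-33 \right)} - g{\left(-201 \right)} = 1 - - \frac{106}{-201} = 1 - \left(-106\right) \left(- \frac{1}{201}\right) = 1 - \frac{106}{201} = \frac{95}{201}$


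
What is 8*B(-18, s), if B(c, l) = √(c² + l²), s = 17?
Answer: 8*√613 ≈ 198.07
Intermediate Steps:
8*B(-18, s) = 8*√((-18)² + 17²) = 8*√(324 + 289) = 8*√613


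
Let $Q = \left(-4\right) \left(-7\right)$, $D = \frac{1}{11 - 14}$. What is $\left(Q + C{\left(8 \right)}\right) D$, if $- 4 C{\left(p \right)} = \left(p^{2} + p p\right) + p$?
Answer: $2$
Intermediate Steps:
$D = - \frac{1}{3}$ ($D = \frac{1}{-3} = - \frac{1}{3} \approx -0.33333$)
$Q = 28$
$C{\left(p \right)} = - \frac{p^{2}}{2} - \frac{p}{4}$ ($C{\left(p \right)} = - \frac{\left(p^{2} + p p\right) + p}{4} = - \frac{\left(p^{2} + p^{2}\right) + p}{4} = - \frac{2 p^{2} + p}{4} = - \frac{p + 2 p^{2}}{4} = - \frac{p^{2}}{2} - \frac{p}{4}$)
$\left(Q + C{\left(8 \right)}\right) D = \left(28 - 2 \left(1 + 2 \cdot 8\right)\right) \left(- \frac{1}{3}\right) = \left(28 - 2 \left(1 + 16\right)\right) \left(- \frac{1}{3}\right) = \left(28 - 2 \cdot 17\right) \left(- \frac{1}{3}\right) = \left(28 - 34\right) \left(- \frac{1}{3}\right) = \left(-6\right) \left(- \frac{1}{3}\right) = 2$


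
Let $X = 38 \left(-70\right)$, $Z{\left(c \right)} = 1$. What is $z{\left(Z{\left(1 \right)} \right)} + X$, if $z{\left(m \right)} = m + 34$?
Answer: $-2625$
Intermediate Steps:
$X = -2660$
$z{\left(m \right)} = 34 + m$
$z{\left(Z{\left(1 \right)} \right)} + X = \left(34 + 1\right) - 2660 = 35 - 2660 = -2625$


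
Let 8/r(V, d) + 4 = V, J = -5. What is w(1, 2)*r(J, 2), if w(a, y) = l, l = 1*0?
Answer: 0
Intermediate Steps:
l = 0
w(a, y) = 0
r(V, d) = 8/(-4 + V)
w(1, 2)*r(J, 2) = 0*(8/(-4 - 5)) = 0*(8/(-9)) = 0*(8*(-⅑)) = 0*(-8/9) = 0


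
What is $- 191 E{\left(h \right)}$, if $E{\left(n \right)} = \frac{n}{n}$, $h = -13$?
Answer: $-191$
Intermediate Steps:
$E{\left(n \right)} = 1$
$- 191 E{\left(h \right)} = \left(-191\right) 1 = -191$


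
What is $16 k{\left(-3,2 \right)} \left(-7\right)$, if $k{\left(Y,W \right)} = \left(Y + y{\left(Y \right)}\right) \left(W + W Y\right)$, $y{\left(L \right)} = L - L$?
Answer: $-1344$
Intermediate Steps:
$y{\left(L \right)} = 0$
$k{\left(Y,W \right)} = Y \left(W + W Y\right)$ ($k{\left(Y,W \right)} = \left(Y + 0\right) \left(W + W Y\right) = Y \left(W + W Y\right)$)
$16 k{\left(-3,2 \right)} \left(-7\right) = 16 \cdot 2 \left(-3\right) \left(1 - 3\right) \left(-7\right) = 16 \cdot 2 \left(-3\right) \left(-2\right) \left(-7\right) = 16 \cdot 12 \left(-7\right) = 192 \left(-7\right) = -1344$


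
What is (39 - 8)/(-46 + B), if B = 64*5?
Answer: 31/274 ≈ 0.11314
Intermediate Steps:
B = 320
(39 - 8)/(-46 + B) = (39 - 8)/(-46 + 320) = 31/274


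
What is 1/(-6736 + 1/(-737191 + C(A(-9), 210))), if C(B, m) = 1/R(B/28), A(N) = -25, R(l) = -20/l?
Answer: -82565387/556160446944 ≈ -0.00014846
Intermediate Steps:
C(B, m) = -B/560 (C(B, m) = 1/(-20*28/B) = 1/(-560/B) = -B/560)
1/(-6736 + 1/(-737191 + C(A(-9), 210))) = 1/(-6736 + 1/(-737191 - 1/560*(-25))) = 1/(-6736 + 1/(-737191 + 5/112)) = 1/(-6736 + 1/(-82565387/112)) = 1/(-6736 - 112/82565387) = 1/(-556160446944/82565387) = -82565387/556160446944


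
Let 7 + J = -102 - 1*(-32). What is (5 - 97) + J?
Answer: -169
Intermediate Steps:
J = -77 (J = -7 + (-102 - 1*(-32)) = -7 + (-102 + 32) = -7 - 70 = -77)
(5 - 97) + J = (5 - 97) - 77 = -92 - 77 = -169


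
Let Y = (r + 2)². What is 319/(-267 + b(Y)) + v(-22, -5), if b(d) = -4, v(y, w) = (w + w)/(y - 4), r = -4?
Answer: -2792/3523 ≈ -0.79251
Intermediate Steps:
v(y, w) = 2*w/(-4 + y) (v(y, w) = (2*w)/(-4 + y) = 2*w/(-4 + y))
Y = 4 (Y = (-4 + 2)² = (-2)² = 4)
319/(-267 + b(Y)) + v(-22, -5) = 319/(-267 - 4) + 2*(-5)/(-4 - 22) = 319/(-271) + 2*(-5)/(-26) = 319*(-1/271) + 2*(-5)*(-1/26) = -319/271 + 5/13 = -2792/3523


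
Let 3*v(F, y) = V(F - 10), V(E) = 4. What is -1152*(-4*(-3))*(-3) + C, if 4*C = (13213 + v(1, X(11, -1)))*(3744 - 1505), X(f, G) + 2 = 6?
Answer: 89258341/12 ≈ 7.4382e+6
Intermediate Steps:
X(f, G) = 4 (X(f, G) = -2 + 6 = 4)
v(F, y) = 4/3 (v(F, y) = (⅓)*4 = 4/3)
C = 88760677/12 (C = ((13213 + 4/3)*(3744 - 1505))/4 = ((39643/3)*2239)/4 = (¼)*(88760677/3) = 88760677/12 ≈ 7.3967e+6)
-1152*(-4*(-3))*(-3) + C = -1152*(-4*(-3))*(-3) + 88760677/12 = -13824*(-3) + 88760677/12 = -1152*(-36) + 88760677/12 = 41472 + 88760677/12 = 89258341/12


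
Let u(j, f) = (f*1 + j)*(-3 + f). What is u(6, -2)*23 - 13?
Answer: -473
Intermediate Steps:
u(j, f) = (-3 + f)*(f + j) (u(j, f) = (f + j)*(-3 + f) = (-3 + f)*(f + j))
u(6, -2)*23 - 13 = ((-2)² - 3*(-2) - 3*6 - 2*6)*23 - 13 = (4 + 6 - 18 - 12)*23 - 13 = -20*23 - 13 = -460 - 13 = -473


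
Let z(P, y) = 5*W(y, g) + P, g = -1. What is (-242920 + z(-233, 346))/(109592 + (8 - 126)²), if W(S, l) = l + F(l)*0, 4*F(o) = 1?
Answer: -121579/61758 ≈ -1.9686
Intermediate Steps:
F(o) = ¼ (F(o) = (¼)*1 = ¼)
W(S, l) = l (W(S, l) = l + (¼)*0 = l + 0 = l)
z(P, y) = -5 + P (z(P, y) = 5*(-1) + P = -5 + P)
(-242920 + z(-233, 346))/(109592 + (8 - 126)²) = (-242920 + (-5 - 233))/(109592 + (8 - 126)²) = (-242920 - 238)/(109592 + (-118)²) = -243158/(109592 + 13924) = -243158/123516 = -243158*1/123516 = -121579/61758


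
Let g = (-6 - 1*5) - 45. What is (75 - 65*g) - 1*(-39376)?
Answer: 43091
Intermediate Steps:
g = -56 (g = (-6 - 5) - 45 = -11 - 45 = -56)
(75 - 65*g) - 1*(-39376) = (75 - 65*(-56)) - 1*(-39376) = (75 + 3640) + 39376 = 3715 + 39376 = 43091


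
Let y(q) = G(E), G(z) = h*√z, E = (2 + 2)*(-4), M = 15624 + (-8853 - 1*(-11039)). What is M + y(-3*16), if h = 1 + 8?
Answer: 17810 + 36*I ≈ 17810.0 + 36.0*I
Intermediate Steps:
h = 9
M = 17810 (M = 15624 + (-8853 + 11039) = 15624 + 2186 = 17810)
E = -16 (E = 4*(-4) = -16)
G(z) = 9*√z
y(q) = 36*I (y(q) = 9*√(-16) = 9*(4*I) = 36*I)
M + y(-3*16) = 17810 + 36*I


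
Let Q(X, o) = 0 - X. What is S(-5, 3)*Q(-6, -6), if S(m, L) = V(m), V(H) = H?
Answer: -30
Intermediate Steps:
Q(X, o) = -X
S(m, L) = m
S(-5, 3)*Q(-6, -6) = -(-5)*(-6) = -5*6 = -30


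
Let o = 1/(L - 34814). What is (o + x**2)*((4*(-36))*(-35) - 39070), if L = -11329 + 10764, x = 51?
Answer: -3131467075340/35379 ≈ -8.8512e+7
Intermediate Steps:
L = -565
o = -1/35379 (o = 1/(-565 - 34814) = 1/(-35379) = -1/35379 ≈ -2.8265e-5)
(o + x**2)*((4*(-36))*(-35) - 39070) = (-1/35379 + 51**2)*((4*(-36))*(-35) - 39070) = (-1/35379 + 2601)*(-144*(-35) - 39070) = 92020778*(5040 - 39070)/35379 = (92020778/35379)*(-34030) = -3131467075340/35379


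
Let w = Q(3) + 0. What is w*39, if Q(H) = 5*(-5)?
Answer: -975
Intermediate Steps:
Q(H) = -25
w = -25 (w = -25 + 0 = -25)
w*39 = -25*39 = -975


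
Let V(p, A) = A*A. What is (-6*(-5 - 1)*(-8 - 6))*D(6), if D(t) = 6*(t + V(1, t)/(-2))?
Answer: 36288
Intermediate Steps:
V(p, A) = A²
D(t) = -3*t² + 6*t (D(t) = 6*(t + t²/(-2)) = 6*(t + t²*(-½)) = 6*(t - t²/2) = -3*t² + 6*t)
(-6*(-5 - 1)*(-8 - 6))*D(6) = (-6*(-5 - 1)*(-8 - 6))*(3*6*(2 - 1*6)) = (-(-36)*(-14))*(3*6*(2 - 6)) = (-6*84)*(3*6*(-4)) = -504*(-72) = 36288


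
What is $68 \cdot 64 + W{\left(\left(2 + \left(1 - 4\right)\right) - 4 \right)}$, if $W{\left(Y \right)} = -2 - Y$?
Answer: $4355$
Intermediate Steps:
$68 \cdot 64 + W{\left(\left(2 + \left(1 - 4\right)\right) - 4 \right)} = 68 \cdot 64 - -3 = 4352 - -3 = 4352 + \left(-2 + 5\right) = 4352 + 3 = 4355$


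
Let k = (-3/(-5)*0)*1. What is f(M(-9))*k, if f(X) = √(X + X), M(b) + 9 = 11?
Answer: 0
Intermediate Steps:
M(b) = 2 (M(b) = -9 + 11 = 2)
f(X) = √2*√X (f(X) = √(2*X) = √2*√X)
k = 0 (k = (-3*(-⅕)*0)*1 = ((⅗)*0)*1 = 0*1 = 0)
f(M(-9))*k = (√2*√2)*0 = 2*0 = 0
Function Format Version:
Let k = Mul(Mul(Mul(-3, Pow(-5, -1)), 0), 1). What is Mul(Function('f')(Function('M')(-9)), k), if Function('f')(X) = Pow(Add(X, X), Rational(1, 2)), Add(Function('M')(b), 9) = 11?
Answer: 0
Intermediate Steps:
Function('M')(b) = 2 (Function('M')(b) = Add(-9, 11) = 2)
Function('f')(X) = Mul(Pow(2, Rational(1, 2)), Pow(X, Rational(1, 2))) (Function('f')(X) = Pow(Mul(2, X), Rational(1, 2)) = Mul(Pow(2, Rational(1, 2)), Pow(X, Rational(1, 2))))
k = 0 (k = Mul(Mul(Mul(-3, Rational(-1, 5)), 0), 1) = Mul(Mul(Rational(3, 5), 0), 1) = Mul(0, 1) = 0)
Mul(Function('f')(Function('M')(-9)), k) = Mul(Mul(Pow(2, Rational(1, 2)), Pow(2, Rational(1, 2))), 0) = Mul(2, 0) = 0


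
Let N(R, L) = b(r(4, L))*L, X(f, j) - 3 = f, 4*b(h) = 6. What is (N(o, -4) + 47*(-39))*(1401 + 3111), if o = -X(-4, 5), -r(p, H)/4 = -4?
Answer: -8297568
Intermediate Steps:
r(p, H) = 16 (r(p, H) = -4*(-4) = 16)
b(h) = 3/2 (b(h) = (¼)*6 = 3/2)
X(f, j) = 3 + f
o = 1 (o = -(3 - 4) = -1*(-1) = 1)
N(R, L) = 3*L/2
(N(o, -4) + 47*(-39))*(1401 + 3111) = ((3/2)*(-4) + 47*(-39))*(1401 + 3111) = (-6 - 1833)*4512 = -1839*4512 = -8297568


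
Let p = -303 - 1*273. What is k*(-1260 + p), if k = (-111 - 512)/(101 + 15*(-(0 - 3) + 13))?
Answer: 1143828/341 ≈ 3354.3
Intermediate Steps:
p = -576 (p = -303 - 273 = -576)
k = -623/341 (k = -623/(101 + 15*(-1*(-3) + 13)) = -623/(101 + 15*(3 + 13)) = -623/(101 + 15*16) = -623/(101 + 240) = -623/341 ≈ -1.8270)
k*(-1260 + p) = -623*(-1260 - 576)/341 = -623/341*(-1836) = 1143828/341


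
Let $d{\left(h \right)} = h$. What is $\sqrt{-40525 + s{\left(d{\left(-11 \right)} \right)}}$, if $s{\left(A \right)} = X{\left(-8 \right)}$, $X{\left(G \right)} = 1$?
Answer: $2 i \sqrt{10131} \approx 201.31 i$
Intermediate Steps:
$s{\left(A \right)} = 1$
$\sqrt{-40525 + s{\left(d{\left(-11 \right)} \right)}} = \sqrt{-40525 + 1} = \sqrt{-40524} = 2 i \sqrt{10131}$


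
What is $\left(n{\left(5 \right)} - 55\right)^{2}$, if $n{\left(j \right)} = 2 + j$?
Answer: $2304$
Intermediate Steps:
$\left(n{\left(5 \right)} - 55\right)^{2} = \left(\left(2 + 5\right) - 55\right)^{2} = \left(7 - 55\right)^{2} = \left(-48\right)^{2} = 2304$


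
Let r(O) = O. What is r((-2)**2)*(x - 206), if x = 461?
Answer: 1020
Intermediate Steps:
r((-2)**2)*(x - 206) = (-2)**2*(461 - 206) = 4*255 = 1020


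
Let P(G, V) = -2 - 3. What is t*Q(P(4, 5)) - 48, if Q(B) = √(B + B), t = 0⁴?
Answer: -48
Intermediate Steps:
t = 0
P(G, V) = -5
Q(B) = √2*√B (Q(B) = √(2*B) = √2*√B)
t*Q(P(4, 5)) - 48 = 0*(√2*√(-5)) - 48 = 0*(√2*(I*√5)) - 48 = 0*(I*√10) - 48 = 0 - 48 = -48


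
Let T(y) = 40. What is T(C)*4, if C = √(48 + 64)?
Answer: 160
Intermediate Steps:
C = 4*√7 (C = √112 = 4*√7 ≈ 10.583)
T(C)*4 = 40*4 = 160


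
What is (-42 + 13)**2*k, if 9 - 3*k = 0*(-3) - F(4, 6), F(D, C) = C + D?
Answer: 15979/3 ≈ 5326.3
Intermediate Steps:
k = 19/3 (k = 3 - (0*(-3) - (6 + 4))/3 = 3 - (0 - 1*10)/3 = 3 - (0 - 10)/3 = 3 - 1/3*(-10) = 3 + 10/3 = 19/3 ≈ 6.3333)
(-42 + 13)**2*k = (-42 + 13)**2*(19/3) = (-29)**2*(19/3) = 841*(19/3) = 15979/3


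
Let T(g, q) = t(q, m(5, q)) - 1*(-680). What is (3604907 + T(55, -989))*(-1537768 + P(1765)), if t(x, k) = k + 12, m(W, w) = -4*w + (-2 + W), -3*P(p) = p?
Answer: -5552786409834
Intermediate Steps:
P(p) = -p/3
m(W, w) = -2 + W - 4*w
t(x, k) = 12 + k
T(g, q) = 695 - 4*q (T(g, q) = (12 + (-2 + 5 - 4*q)) - 1*(-680) = (12 + (3 - 4*q)) + 680 = (15 - 4*q) + 680 = 695 - 4*q)
(3604907 + T(55, -989))*(-1537768 + P(1765)) = (3604907 + (695 - 4*(-989)))*(-1537768 - ⅓*1765) = (3604907 + (695 + 3956))*(-1537768 - 1765/3) = (3604907 + 4651)*(-4615069/3) = 3609558*(-4615069/3) = -5552786409834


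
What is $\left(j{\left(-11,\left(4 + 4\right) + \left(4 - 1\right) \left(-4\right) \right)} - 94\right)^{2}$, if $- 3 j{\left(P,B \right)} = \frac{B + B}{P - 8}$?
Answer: $\frac{28793956}{3249} \approx 8862.4$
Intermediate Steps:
$j{\left(P,B \right)} = - \frac{2 B}{3 \left(-8 + P\right)}$ ($j{\left(P,B \right)} = - \frac{\left(B + B\right) \frac{1}{P - 8}}{3} = - \frac{2 B \frac{1}{-8 + P}}{3} = - \frac{2 B}{3 \left(-8 + P\right)}$)
$\left(j{\left(-11,\left(4 + 4\right) + \left(4 - 1\right) \left(-4\right) \right)} - 94\right)^{2} = \left(- \frac{2 \left(\left(4 + 4\right) + \left(4 - 1\right) \left(-4\right)\right)}{-24 + 3 \left(-11\right)} - 94\right)^{2} = \left(- \frac{2 \left(8 + 3 \left(-4\right)\right)}{-24 - 33} - 94\right)^{2} = \left(- \frac{2 \left(8 - 12\right)}{-57} - 94\right)^{2} = \left(\left(-2\right) \left(-4\right) \left(- \frac{1}{57}\right) - 94\right)^{2} = \left(- \frac{8}{57} - 94\right)^{2} = \left(- \frac{5366}{57}\right)^{2} = \frac{28793956}{3249}$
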